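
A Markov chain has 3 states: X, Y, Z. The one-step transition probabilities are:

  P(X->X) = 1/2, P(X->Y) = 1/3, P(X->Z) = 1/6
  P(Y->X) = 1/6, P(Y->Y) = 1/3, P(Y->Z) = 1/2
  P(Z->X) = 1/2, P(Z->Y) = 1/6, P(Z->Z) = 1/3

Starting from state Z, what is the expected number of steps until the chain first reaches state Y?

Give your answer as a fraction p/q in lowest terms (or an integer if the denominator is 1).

Let h_i = expected steps to first reach Y from state i.
Boundary: h_Y = 0.
First-step equations for the other states:
  h_X = 1 + 1/2*h_X + 1/3*h_Y + 1/6*h_Z
  h_Z = 1 + 1/2*h_X + 1/6*h_Y + 1/3*h_Z

Substituting h_Y = 0 and rearranging gives the linear system (I - Q) h = 1:
  [1/2, -1/6] . (h_X, h_Z) = 1
  [-1/2, 2/3] . (h_X, h_Z) = 1

Solving yields:
  h_X = 10/3
  h_Z = 4

Starting state is Z, so the expected hitting time is h_Z = 4.

Answer: 4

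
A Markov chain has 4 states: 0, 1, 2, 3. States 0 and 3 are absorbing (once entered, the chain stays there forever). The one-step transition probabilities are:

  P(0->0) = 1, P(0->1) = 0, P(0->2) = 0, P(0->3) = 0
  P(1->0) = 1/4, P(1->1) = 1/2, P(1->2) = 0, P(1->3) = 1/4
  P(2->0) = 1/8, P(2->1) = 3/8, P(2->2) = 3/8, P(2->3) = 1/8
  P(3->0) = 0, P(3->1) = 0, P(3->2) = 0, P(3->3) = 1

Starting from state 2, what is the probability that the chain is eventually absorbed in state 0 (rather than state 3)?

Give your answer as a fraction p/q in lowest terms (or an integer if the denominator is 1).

Let a_i = P(absorbed in 0 | start in state i).
Boundary conditions: a_0 = 1, a_3 = 0.
For each transient state i, a_i = sum_j P(i->j) * a_j:
  a_1 = 1/4*a_0 + 1/2*a_1 + 0*a_2 + 1/4*a_3
  a_2 = 1/8*a_0 + 3/8*a_1 + 3/8*a_2 + 1/8*a_3

Substituting a_0 = 1 and a_3 = 0, rearrange to (I - Q) a = r where r[i] = P(i -> 0):
  [1/2, 0] . (a_1, a_2) = 1/4
  [-3/8, 5/8] . (a_1, a_2) = 1/8

Solving yields:
  a_1 = 1/2
  a_2 = 1/2

Starting state is 2, so the absorption probability is a_2 = 1/2.

Answer: 1/2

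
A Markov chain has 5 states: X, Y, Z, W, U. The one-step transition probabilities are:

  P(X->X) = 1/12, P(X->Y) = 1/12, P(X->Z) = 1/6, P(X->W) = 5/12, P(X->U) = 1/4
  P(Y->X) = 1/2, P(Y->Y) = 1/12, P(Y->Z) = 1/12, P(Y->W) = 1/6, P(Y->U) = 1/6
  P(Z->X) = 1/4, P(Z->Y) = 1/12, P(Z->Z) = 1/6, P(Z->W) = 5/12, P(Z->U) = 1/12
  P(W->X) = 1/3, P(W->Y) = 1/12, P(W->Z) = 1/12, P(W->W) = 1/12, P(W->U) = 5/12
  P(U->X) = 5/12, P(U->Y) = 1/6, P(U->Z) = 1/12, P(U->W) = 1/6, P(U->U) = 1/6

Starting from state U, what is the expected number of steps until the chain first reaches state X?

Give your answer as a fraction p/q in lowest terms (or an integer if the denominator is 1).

Answer: 1859/740

Derivation:
Let h_i = expected steps to first reach X from state i.
Boundary: h_X = 0.
First-step equations for the other states:
  h_Y = 1 + 1/2*h_X + 1/12*h_Y + 1/12*h_Z + 1/6*h_W + 1/6*h_U
  h_Z = 1 + 1/4*h_X + 1/12*h_Y + 1/6*h_Z + 5/12*h_W + 1/12*h_U
  h_W = 1 + 1/3*h_X + 1/12*h_Y + 1/12*h_Z + 1/12*h_W + 5/12*h_U
  h_U = 1 + 5/12*h_X + 1/6*h_Y + 1/12*h_Z + 1/6*h_W + 1/6*h_U

Substituting h_X = 0 and rearranging gives the linear system (I - Q) h = 1:
  [11/12, -1/12, -1/6, -1/6] . (h_Y, h_Z, h_W, h_U) = 1
  [-1/12, 5/6, -5/12, -1/12] . (h_Y, h_Z, h_W, h_U) = 1
  [-1/12, -1/12, 11/12, -5/12] . (h_Y, h_Z, h_W, h_U) = 1
  [-1/6, -1/12, -1/6, 5/6] . (h_Y, h_Z, h_W, h_U) = 1

Solving yields:
  h_Y = 429/185
  h_Z = 563/185
  h_W = 2013/740
  h_U = 1859/740

Starting state is U, so the expected hitting time is h_U = 1859/740.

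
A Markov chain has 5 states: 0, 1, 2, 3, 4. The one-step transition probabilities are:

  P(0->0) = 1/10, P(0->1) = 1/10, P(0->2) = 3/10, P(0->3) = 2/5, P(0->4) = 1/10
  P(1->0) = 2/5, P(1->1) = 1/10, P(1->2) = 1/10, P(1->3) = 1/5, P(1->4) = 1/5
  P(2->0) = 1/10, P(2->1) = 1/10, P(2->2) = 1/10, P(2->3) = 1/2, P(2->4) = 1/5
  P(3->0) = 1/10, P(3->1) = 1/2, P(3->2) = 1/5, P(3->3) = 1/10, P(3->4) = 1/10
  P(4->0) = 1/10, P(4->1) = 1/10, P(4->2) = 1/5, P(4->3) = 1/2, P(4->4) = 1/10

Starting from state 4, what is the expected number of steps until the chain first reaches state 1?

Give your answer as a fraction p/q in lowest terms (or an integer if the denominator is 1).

Let h_i = expected steps to first reach 1 from state i.
Boundary: h_1 = 0.
First-step equations for the other states:
  h_0 = 1 + 1/10*h_0 + 1/10*h_1 + 3/10*h_2 + 2/5*h_3 + 1/10*h_4
  h_2 = 1 + 1/10*h_0 + 1/10*h_1 + 1/10*h_2 + 1/2*h_3 + 1/5*h_4
  h_3 = 1 + 1/10*h_0 + 1/2*h_1 + 1/5*h_2 + 1/10*h_3 + 1/10*h_4
  h_4 = 1 + 1/10*h_0 + 1/10*h_1 + 1/5*h_2 + 1/2*h_3 + 1/10*h_4

Substituting h_1 = 0 and rearranging gives the linear system (I - Q) h = 1:
  [9/10, -3/10, -2/5, -1/10] . (h_0, h_2, h_3, h_4) = 1
  [-1/10, 9/10, -1/2, -1/5] . (h_0, h_2, h_3, h_4) = 1
  [-1/10, -1/5, 9/10, -1/10] . (h_0, h_2, h_3, h_4) = 1
  [-1/10, -1/5, -1/2, 9/10] . (h_0, h_2, h_3, h_4) = 1

Solving yields:
  h_0 = 30/7
  h_2 = 25/6
  h_3 = 125/42
  h_4 = 25/6

Starting state is 4, so the expected hitting time is h_4 = 25/6.

Answer: 25/6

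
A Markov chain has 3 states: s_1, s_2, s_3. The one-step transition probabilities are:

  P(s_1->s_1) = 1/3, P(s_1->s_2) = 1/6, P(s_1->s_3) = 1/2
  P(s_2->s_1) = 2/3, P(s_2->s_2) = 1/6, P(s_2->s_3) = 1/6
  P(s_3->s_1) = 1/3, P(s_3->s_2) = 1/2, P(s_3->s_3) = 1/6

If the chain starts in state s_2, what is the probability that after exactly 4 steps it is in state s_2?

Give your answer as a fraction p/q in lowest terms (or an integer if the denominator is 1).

Computing P^4 by repeated multiplication:
P^1 =
  s_1: [1/3, 1/6, 1/2]
  s_2: [2/3, 1/6, 1/6]
  s_3: [1/3, 1/2, 1/6]
P^2 =
  s_1: [7/18, 1/3, 5/18]
  s_2: [7/18, 2/9, 7/18]
  s_3: [1/2, 2/9, 5/18]
P^3 =
  s_1: [4/9, 7/27, 8/27]
  s_2: [11/27, 8/27, 8/27]
  s_3: [11/27, 7/27, 1/3]
P^4 =
  s_1: [34/81, 43/162, 17/54]
  s_2: [35/81, 43/162, 49/162]
  s_3: [34/81, 5/18, 49/162]

(P^4)[s_2 -> s_2] = 43/162

Answer: 43/162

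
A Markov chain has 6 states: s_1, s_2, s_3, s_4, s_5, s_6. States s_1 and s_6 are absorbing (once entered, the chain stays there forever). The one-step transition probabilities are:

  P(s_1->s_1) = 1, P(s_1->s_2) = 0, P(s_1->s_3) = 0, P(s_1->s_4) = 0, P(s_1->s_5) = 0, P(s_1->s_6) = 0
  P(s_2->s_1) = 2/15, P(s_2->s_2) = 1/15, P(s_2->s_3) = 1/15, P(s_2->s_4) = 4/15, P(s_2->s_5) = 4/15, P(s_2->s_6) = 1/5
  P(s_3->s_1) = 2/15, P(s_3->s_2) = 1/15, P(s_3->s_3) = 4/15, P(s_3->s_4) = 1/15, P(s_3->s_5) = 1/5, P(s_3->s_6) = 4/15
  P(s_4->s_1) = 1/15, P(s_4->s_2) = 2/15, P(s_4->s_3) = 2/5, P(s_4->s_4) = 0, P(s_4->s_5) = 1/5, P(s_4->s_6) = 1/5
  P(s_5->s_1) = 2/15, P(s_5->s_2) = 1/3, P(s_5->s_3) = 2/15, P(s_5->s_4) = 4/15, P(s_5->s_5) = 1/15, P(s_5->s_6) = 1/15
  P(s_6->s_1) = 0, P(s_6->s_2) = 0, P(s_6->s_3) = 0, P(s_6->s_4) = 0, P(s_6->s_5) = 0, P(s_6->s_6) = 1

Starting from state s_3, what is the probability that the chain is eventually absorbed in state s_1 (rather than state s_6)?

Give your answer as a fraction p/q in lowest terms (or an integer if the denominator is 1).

Answer: 532/1439

Derivation:
Let a_i = P(absorbed in s_1 | start in state i).
Boundary conditions: a_s_1 = 1, a_s_6 = 0.
For each transient state i, a_i = sum_j P(i->j) * a_j:
  a_s_2 = 2/15*a_s_1 + 1/15*a_s_2 + 1/15*a_s_3 + 4/15*a_s_4 + 4/15*a_s_5 + 1/5*a_s_6
  a_s_3 = 2/15*a_s_1 + 1/15*a_s_2 + 4/15*a_s_3 + 1/15*a_s_4 + 1/5*a_s_5 + 4/15*a_s_6
  a_s_4 = 1/15*a_s_1 + 2/15*a_s_2 + 2/5*a_s_3 + 0*a_s_4 + 1/5*a_s_5 + 1/5*a_s_6
  a_s_5 = 2/15*a_s_1 + 1/3*a_s_2 + 2/15*a_s_3 + 4/15*a_s_4 + 1/15*a_s_5 + 1/15*a_s_6

Substituting a_s_1 = 1 and a_s_6 = 0, rearrange to (I - Q) a = r where r[i] = P(i -> s_1):
  [14/15, -1/15, -4/15, -4/15] . (a_s_2, a_s_3, a_s_4, a_s_5) = 2/15
  [-1/15, 11/15, -1/15, -1/5] . (a_s_2, a_s_3, a_s_4, a_s_5) = 2/15
  [-2/15, -2/5, 1, -1/5] . (a_s_2, a_s_3, a_s_4, a_s_5) = 1/15
  [-1/3, -2/15, -4/15, 14/15] . (a_s_2, a_s_3, a_s_4, a_s_5) = 2/15

Solving yields:
  a_s_2 = 3989/10073
  a_s_3 = 532/1439
  a_s_4 = 7153/20146
  a_s_5 = 8835/20146

Starting state is s_3, so the absorption probability is a_s_3 = 532/1439.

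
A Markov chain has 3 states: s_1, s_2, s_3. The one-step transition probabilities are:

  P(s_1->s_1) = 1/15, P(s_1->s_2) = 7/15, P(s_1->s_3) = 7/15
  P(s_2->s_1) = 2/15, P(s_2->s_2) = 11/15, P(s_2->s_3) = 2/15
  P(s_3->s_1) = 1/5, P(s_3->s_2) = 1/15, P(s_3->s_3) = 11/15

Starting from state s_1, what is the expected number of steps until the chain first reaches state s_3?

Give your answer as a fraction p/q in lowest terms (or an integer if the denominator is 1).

Let h_i = expected steps to first reach s_3 from state i.
Boundary: h_s_3 = 0.
First-step equations for the other states:
  h_s_1 = 1 + 1/15*h_s_1 + 7/15*h_s_2 + 7/15*h_s_3
  h_s_2 = 1 + 2/15*h_s_1 + 11/15*h_s_2 + 2/15*h_s_3

Substituting h_s_3 = 0 and rearranging gives the linear system (I - Q) h = 1:
  [14/15, -7/15] . (h_s_1, h_s_2) = 1
  [-2/15, 4/15] . (h_s_1, h_s_2) = 1

Solving yields:
  h_s_1 = 55/14
  h_s_2 = 40/7

Starting state is s_1, so the expected hitting time is h_s_1 = 55/14.

Answer: 55/14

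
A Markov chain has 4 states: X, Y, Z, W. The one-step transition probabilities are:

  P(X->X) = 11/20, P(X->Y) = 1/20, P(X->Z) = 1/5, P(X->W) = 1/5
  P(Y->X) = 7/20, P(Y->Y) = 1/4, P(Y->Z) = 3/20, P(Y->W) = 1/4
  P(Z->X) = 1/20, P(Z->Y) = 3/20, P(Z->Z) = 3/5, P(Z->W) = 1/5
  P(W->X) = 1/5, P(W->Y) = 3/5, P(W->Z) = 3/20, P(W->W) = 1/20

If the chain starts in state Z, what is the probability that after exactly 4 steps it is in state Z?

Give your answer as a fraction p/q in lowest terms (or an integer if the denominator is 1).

Computing P^4 by repeated multiplication:
P^1 =
  X: [11/20, 1/20, 1/5, 1/5]
  Y: [7/20, 1/4, 3/20, 1/4]
  Z: [1/20, 3/20, 3/5, 1/5]
  W: [1/5, 3/5, 3/20, 1/20]
P^2 =
  X: [37/100, 19/100, 107/400, 69/400]
  Y: [27/80, 101/400, 47/200, 7/40]
  Z: [3/20, 1/4, 169/400, 71/400]
  W: [27/80, 17/80, 91/400, 89/400]
P^3 =
  X: [2543/8000, 1677/8000, 2311/8000, 1469/8000]
  Y: [1283/4000, 881/4000, 2181/8000, 1491/8000]
  Z: [1813/8000, 1919/8000, 2781/8000, 1487/8000]
  W: [2527/8000, 1901/8000, 1077/4000, 709/4000]
P^4 =
  X: [47899/160000, 35489/160000, 23671/80000, 2927/16000]
  Y: [9741/32000, 35811/160000, 9239/32000, 29289/160000]
  Z: [8421/32000, 7519/32000, 25421/80000, 14729/80000]
  W: [4893/16000, 3551/16000, 45913/160000, 29647/160000]

(P^4)[Z -> Z] = 25421/80000

Answer: 25421/80000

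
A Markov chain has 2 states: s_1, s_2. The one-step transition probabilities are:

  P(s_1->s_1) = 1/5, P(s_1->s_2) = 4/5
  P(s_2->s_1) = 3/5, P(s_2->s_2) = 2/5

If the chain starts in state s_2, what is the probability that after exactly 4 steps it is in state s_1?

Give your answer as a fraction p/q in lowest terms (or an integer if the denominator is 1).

Computing P^4 by repeated multiplication:
P^1 =
  s_1: [1/5, 4/5]
  s_2: [3/5, 2/5]
P^2 =
  s_1: [13/25, 12/25]
  s_2: [9/25, 16/25]
P^3 =
  s_1: [49/125, 76/125]
  s_2: [57/125, 68/125]
P^4 =
  s_1: [277/625, 348/625]
  s_2: [261/625, 364/625]

(P^4)[s_2 -> s_1] = 261/625

Answer: 261/625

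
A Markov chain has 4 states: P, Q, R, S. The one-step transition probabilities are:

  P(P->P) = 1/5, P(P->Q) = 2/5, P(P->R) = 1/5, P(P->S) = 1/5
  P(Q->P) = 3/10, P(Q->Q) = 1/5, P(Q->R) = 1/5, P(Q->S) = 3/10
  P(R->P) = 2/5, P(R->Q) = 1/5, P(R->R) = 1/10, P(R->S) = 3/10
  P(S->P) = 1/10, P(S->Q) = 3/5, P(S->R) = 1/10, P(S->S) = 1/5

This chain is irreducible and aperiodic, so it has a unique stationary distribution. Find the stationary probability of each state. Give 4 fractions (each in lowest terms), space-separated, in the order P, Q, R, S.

Answer: 79/327 38/109 52/327 82/327

Derivation:
The stationary distribution satisfies pi = pi * P, i.e.:
  pi_P = 1/5*pi_P + 3/10*pi_Q + 2/5*pi_R + 1/10*pi_S
  pi_Q = 2/5*pi_P + 1/5*pi_Q + 1/5*pi_R + 3/5*pi_S
  pi_R = 1/5*pi_P + 1/5*pi_Q + 1/10*pi_R + 1/10*pi_S
  pi_S = 1/5*pi_P + 3/10*pi_Q + 3/10*pi_R + 1/5*pi_S
with normalization: pi_P + pi_Q + pi_R + pi_S = 1.

Using the first 3 balance equations plus normalization, the linear system A*pi = b is:
  [-4/5, 3/10, 2/5, 1/10] . pi = 0
  [2/5, -4/5, 1/5, 3/5] . pi = 0
  [1/5, 1/5, -9/10, 1/10] . pi = 0
  [1, 1, 1, 1] . pi = 1

Solving yields:
  pi_P = 79/327
  pi_Q = 38/109
  pi_R = 52/327
  pi_S = 82/327

Verification (pi * P):
  79/327*1/5 + 38/109*3/10 + 52/327*2/5 + 82/327*1/10 = 79/327 = pi_P  (ok)
  79/327*2/5 + 38/109*1/5 + 52/327*1/5 + 82/327*3/5 = 38/109 = pi_Q  (ok)
  79/327*1/5 + 38/109*1/5 + 52/327*1/10 + 82/327*1/10 = 52/327 = pi_R  (ok)
  79/327*1/5 + 38/109*3/10 + 52/327*3/10 + 82/327*1/5 = 82/327 = pi_S  (ok)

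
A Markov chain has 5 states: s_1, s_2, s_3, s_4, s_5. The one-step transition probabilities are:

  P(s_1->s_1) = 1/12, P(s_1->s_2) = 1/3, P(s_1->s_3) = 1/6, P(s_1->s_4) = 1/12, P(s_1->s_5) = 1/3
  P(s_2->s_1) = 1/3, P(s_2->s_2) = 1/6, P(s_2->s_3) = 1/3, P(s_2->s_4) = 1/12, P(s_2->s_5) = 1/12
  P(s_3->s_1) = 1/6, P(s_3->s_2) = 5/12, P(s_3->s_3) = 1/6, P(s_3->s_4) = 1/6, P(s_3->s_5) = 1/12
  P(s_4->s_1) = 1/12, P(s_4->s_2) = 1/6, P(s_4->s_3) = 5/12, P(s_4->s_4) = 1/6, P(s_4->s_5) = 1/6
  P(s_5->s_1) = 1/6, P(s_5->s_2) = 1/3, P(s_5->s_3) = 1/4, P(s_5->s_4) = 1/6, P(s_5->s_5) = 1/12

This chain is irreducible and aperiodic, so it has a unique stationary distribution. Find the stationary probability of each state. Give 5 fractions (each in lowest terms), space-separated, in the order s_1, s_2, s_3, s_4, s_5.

The stationary distribution satisfies pi = pi * P, i.e.:
  pi_s_1 = 1/12*pi_s_1 + 1/3*pi_s_2 + 1/6*pi_s_3 + 1/12*pi_s_4 + 1/6*pi_s_5
  pi_s_2 = 1/3*pi_s_1 + 1/6*pi_s_2 + 5/12*pi_s_3 + 1/6*pi_s_4 + 1/3*pi_s_5
  pi_s_3 = 1/6*pi_s_1 + 1/3*pi_s_2 + 1/6*pi_s_3 + 5/12*pi_s_4 + 1/4*pi_s_5
  pi_s_4 = 1/12*pi_s_1 + 1/12*pi_s_2 + 1/6*pi_s_3 + 1/6*pi_s_4 + 1/6*pi_s_5
  pi_s_5 = 1/3*pi_s_1 + 1/12*pi_s_2 + 1/12*pi_s_3 + 1/6*pi_s_4 + 1/12*pi_s_5
with normalization: pi_s_1 + pi_s_2 + pi_s_3 + pi_s_4 + pi_s_5 = 1.

Using the first 4 balance equations plus normalization, the linear system A*pi = b is:
  [-11/12, 1/3, 1/6, 1/12, 1/6] . pi = 0
  [1/3, -5/6, 5/12, 1/6, 1/3] . pi = 0
  [1/6, 1/3, -5/6, 5/12, 1/4] . pi = 0
  [1/12, 1/12, 1/6, -5/6, 1/6] . pi = 0
  [1, 1, 1, 1, 1] . pi = 1

Solving yields:
  pi_s_1 = 5213/27720
  pi_s_2 = 7927/27720
  pi_s_3 = 1787/6930
  pi_s_4 = 235/1848
  pi_s_5 = 3907/27720

Verification (pi * P):
  5213/27720*1/12 + 7927/27720*1/3 + 1787/6930*1/6 + 235/1848*1/12 + 3907/27720*1/6 = 5213/27720 = pi_s_1  (ok)
  5213/27720*1/3 + 7927/27720*1/6 + 1787/6930*5/12 + 235/1848*1/6 + 3907/27720*1/3 = 7927/27720 = pi_s_2  (ok)
  5213/27720*1/6 + 7927/27720*1/3 + 1787/6930*1/6 + 235/1848*5/12 + 3907/27720*1/4 = 1787/6930 = pi_s_3  (ok)
  5213/27720*1/12 + 7927/27720*1/12 + 1787/6930*1/6 + 235/1848*1/6 + 3907/27720*1/6 = 235/1848 = pi_s_4  (ok)
  5213/27720*1/3 + 7927/27720*1/12 + 1787/6930*1/12 + 235/1848*1/6 + 3907/27720*1/12 = 3907/27720 = pi_s_5  (ok)

Answer: 5213/27720 7927/27720 1787/6930 235/1848 3907/27720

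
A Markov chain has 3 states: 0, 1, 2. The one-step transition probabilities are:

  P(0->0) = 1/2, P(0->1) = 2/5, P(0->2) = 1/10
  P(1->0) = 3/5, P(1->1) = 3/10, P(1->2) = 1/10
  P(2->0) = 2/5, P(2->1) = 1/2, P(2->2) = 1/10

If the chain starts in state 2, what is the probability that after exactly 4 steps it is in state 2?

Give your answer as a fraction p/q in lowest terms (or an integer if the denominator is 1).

Answer: 1/10

Derivation:
Computing P^4 by repeated multiplication:
P^1 =
  0: [1/2, 2/5, 1/10]
  1: [3/5, 3/10, 1/10]
  2: [2/5, 1/2, 1/10]
P^2 =
  0: [53/100, 37/100, 1/10]
  1: [13/25, 19/50, 1/10]
  2: [27/50, 9/25, 1/10]
P^3 =
  0: [527/1000, 373/1000, 1/10]
  1: [66/125, 93/250, 1/10]
  2: [263/500, 187/500, 1/10]
P^4 =
  0: [5273/10000, 3727/10000, 1/10]
  1: [659/1250, 233/625, 1/10]
  2: [2637/5000, 1863/5000, 1/10]

(P^4)[2 -> 2] = 1/10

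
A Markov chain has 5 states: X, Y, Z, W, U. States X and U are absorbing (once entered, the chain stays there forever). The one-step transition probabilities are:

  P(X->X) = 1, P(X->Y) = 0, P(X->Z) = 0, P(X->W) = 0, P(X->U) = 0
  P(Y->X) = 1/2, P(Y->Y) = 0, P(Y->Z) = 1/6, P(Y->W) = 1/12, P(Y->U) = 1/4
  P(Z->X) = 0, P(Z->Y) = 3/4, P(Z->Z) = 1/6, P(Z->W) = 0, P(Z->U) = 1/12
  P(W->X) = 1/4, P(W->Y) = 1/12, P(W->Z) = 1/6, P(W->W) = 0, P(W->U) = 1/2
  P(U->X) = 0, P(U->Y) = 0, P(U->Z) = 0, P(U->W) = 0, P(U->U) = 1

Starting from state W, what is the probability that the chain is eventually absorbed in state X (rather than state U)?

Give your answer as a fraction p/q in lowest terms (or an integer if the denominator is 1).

Let a_i = P(absorbed in X | start in state i).
Boundary conditions: a_X = 1, a_U = 0.
For each transient state i, a_i = sum_j P(i->j) * a_j:
  a_Y = 1/2*a_X + 0*a_Y + 1/6*a_Z + 1/12*a_W + 1/4*a_U
  a_Z = 0*a_X + 3/4*a_Y + 1/6*a_Z + 0*a_W + 1/12*a_U
  a_W = 1/4*a_X + 1/12*a_Y + 1/6*a_Z + 0*a_W + 1/2*a_U

Substituting a_X = 1 and a_U = 0, rearrange to (I - Q) a = r where r[i] = P(i -> X):
  [1, -1/6, -1/12] . (a_Y, a_Z, a_W) = 1/2
  [-3/4, 5/6, 0] . (a_Y, a_Z, a_W) = 0
  [-1/12, -1/6, 1] . (a_Y, a_Z, a_W) = 1/4

Solving yields:
  a_Y = 375/598
  a_Z = 675/1196
  a_W = 237/598

Starting state is W, so the absorption probability is a_W = 237/598.

Answer: 237/598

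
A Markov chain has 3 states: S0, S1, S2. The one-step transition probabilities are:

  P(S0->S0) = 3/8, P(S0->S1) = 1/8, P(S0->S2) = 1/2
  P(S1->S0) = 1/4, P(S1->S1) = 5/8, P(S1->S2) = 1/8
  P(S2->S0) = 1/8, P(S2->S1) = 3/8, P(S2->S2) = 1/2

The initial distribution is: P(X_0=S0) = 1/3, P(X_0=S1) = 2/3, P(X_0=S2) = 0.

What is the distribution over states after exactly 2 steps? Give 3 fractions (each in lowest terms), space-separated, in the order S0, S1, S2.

Answer: 49/192 5/12 21/64

Derivation:
Propagating the distribution step by step (d_{t+1} = d_t * P):
d_0 = (S0=1/3, S1=2/3, S2=0)
  d_1[S0] = 1/3*3/8 + 2/3*1/4 + 0*1/8 = 7/24
  d_1[S1] = 1/3*1/8 + 2/3*5/8 + 0*3/8 = 11/24
  d_1[S2] = 1/3*1/2 + 2/3*1/8 + 0*1/2 = 1/4
d_1 = (S0=7/24, S1=11/24, S2=1/4)
  d_2[S0] = 7/24*3/8 + 11/24*1/4 + 1/4*1/8 = 49/192
  d_2[S1] = 7/24*1/8 + 11/24*5/8 + 1/4*3/8 = 5/12
  d_2[S2] = 7/24*1/2 + 11/24*1/8 + 1/4*1/2 = 21/64
d_2 = (S0=49/192, S1=5/12, S2=21/64)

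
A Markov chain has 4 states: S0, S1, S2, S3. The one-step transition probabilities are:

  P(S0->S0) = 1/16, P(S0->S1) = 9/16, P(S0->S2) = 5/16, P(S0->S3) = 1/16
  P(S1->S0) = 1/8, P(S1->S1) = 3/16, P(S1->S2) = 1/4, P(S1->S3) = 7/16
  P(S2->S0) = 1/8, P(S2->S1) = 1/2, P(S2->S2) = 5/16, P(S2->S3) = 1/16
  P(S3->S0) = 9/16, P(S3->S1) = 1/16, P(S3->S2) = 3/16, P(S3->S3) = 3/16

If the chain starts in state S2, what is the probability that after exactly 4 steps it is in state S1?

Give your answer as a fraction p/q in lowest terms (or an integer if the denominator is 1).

Computing P^4 by repeated multiplication:
P^1 =
  S0: [1/16, 9/16, 5/16, 1/16]
  S1: [1/8, 3/16, 1/4, 7/16]
  S2: [1/8, 1/2, 5/16, 1/16]
  S3: [9/16, 1/16, 3/16, 3/16]
P^2 =
  S0: [19/128, 77/256, 69/256, 9/32]
  S1: [79/256, 33/128, 63/256, 3/16]
  S2: [37/256, 83/256, 35/128, 33/128]
  S3: [11/64, 111/256, 73/256, 7/64]
P^3 =
  S0: [489/2048, 1197/4096, 1059/4096, 431/2048]
  S1: [769/4096, 1461/4096, 559/2048, 187/1024]
  S2: [937/4096, 151/512, 1065/4096, 443/2048]
  S3: [83/512, 1341/4096, 1113/4096, 489/2048]
P^4 =
  S0: [207/1024, 21727/65536, 17559/65536, 6501/32768]
  S1: [12659/65536, 5249/16384, 17523/65536, 7179/32768]
  S2: [13457/65536, 21463/65536, 4375/16384, 3279/16384]
  S3: [7187/32768, 19881/65536, 17183/65536, 7049/32768]

(P^4)[S2 -> S1] = 21463/65536

Answer: 21463/65536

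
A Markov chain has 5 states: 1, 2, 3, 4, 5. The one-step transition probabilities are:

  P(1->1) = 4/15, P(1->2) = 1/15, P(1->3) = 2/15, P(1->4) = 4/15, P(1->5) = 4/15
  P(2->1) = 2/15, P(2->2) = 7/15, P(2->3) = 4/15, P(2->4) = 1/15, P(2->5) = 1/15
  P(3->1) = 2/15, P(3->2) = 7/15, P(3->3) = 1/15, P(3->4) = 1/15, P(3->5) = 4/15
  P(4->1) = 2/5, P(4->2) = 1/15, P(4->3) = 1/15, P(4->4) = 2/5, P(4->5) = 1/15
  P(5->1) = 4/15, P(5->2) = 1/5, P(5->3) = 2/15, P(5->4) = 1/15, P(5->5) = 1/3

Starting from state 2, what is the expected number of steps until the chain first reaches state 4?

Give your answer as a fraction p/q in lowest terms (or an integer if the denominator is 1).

Answer: 213/22

Derivation:
Let h_i = expected steps to first reach 4 from state i.
Boundary: h_4 = 0.
First-step equations for the other states:
  h_1 = 1 + 4/15*h_1 + 1/15*h_2 + 2/15*h_3 + 4/15*h_4 + 4/15*h_5
  h_2 = 1 + 2/15*h_1 + 7/15*h_2 + 4/15*h_3 + 1/15*h_4 + 1/15*h_5
  h_3 = 1 + 2/15*h_1 + 7/15*h_2 + 1/15*h_3 + 1/15*h_4 + 4/15*h_5
  h_5 = 1 + 4/15*h_1 + 1/5*h_2 + 2/15*h_3 + 1/15*h_4 + 1/3*h_5

Substituting h_4 = 0 and rearranging gives the linear system (I - Q) h = 1:
  [11/15, -1/15, -2/15, -4/15] . (h_1, h_2, h_3, h_5) = 1
  [-2/15, 8/15, -4/15, -1/15] . (h_1, h_2, h_3, h_5) = 1
  [-2/15, -7/15, 14/15, -4/15] . (h_1, h_2, h_3, h_5) = 1
  [-4/15, -1/5, -2/15, 2/3] . (h_1, h_2, h_3, h_5) = 1

Solving yields:
  h_1 = 81/11
  h_2 = 213/22
  h_3 = 423/44
  h_5 = 102/11

Starting state is 2, so the expected hitting time is h_2 = 213/22.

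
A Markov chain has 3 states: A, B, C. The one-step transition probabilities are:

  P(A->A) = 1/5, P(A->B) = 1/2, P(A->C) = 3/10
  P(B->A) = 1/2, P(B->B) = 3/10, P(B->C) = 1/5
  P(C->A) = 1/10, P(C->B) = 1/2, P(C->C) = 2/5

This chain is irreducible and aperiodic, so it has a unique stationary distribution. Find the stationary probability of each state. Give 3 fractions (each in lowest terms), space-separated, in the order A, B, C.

The stationary distribution satisfies pi = pi * P, i.e.:
  pi_A = 1/5*pi_A + 1/2*pi_B + 1/10*pi_C
  pi_B = 1/2*pi_A + 3/10*pi_B + 1/2*pi_C
  pi_C = 3/10*pi_A + 1/5*pi_B + 2/5*pi_C
with normalization: pi_A + pi_B + pi_C = 1.

Using the first 2 balance equations plus normalization, the linear system A*pi = b is:
  [-4/5, 1/2, 1/10] . pi = 0
  [1/2, -7/10, 1/2] . pi = 0
  [1, 1, 1] . pi = 1

Solving yields:
  pi_A = 8/27
  pi_B = 5/12
  pi_C = 31/108

Verification (pi * P):
  8/27*1/5 + 5/12*1/2 + 31/108*1/10 = 8/27 = pi_A  (ok)
  8/27*1/2 + 5/12*3/10 + 31/108*1/2 = 5/12 = pi_B  (ok)
  8/27*3/10 + 5/12*1/5 + 31/108*2/5 = 31/108 = pi_C  (ok)

Answer: 8/27 5/12 31/108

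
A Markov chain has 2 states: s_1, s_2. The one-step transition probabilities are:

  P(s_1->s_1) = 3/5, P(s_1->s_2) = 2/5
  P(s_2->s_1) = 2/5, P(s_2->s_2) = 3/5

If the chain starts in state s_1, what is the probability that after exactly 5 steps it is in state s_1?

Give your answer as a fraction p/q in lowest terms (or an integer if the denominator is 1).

Answer: 1563/3125

Derivation:
Computing P^5 by repeated multiplication:
P^1 =
  s_1: [3/5, 2/5]
  s_2: [2/5, 3/5]
P^2 =
  s_1: [13/25, 12/25]
  s_2: [12/25, 13/25]
P^3 =
  s_1: [63/125, 62/125]
  s_2: [62/125, 63/125]
P^4 =
  s_1: [313/625, 312/625]
  s_2: [312/625, 313/625]
P^5 =
  s_1: [1563/3125, 1562/3125]
  s_2: [1562/3125, 1563/3125]

(P^5)[s_1 -> s_1] = 1563/3125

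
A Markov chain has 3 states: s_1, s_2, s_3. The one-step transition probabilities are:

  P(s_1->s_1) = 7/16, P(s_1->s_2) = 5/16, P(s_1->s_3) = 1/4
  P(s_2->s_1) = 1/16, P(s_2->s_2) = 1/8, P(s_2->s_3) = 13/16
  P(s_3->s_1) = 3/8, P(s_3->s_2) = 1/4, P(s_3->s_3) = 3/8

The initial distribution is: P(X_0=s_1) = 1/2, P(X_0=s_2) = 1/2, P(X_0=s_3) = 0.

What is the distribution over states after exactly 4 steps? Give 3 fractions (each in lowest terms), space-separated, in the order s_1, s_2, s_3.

Propagating the distribution step by step (d_{t+1} = d_t * P):
d_0 = (s_1=1/2, s_2=1/2, s_3=0)
  d_1[s_1] = 1/2*7/16 + 1/2*1/16 + 0*3/8 = 1/4
  d_1[s_2] = 1/2*5/16 + 1/2*1/8 + 0*1/4 = 7/32
  d_1[s_3] = 1/2*1/4 + 1/2*13/16 + 0*3/8 = 17/32
d_1 = (s_1=1/4, s_2=7/32, s_3=17/32)
  d_2[s_1] = 1/4*7/16 + 7/32*1/16 + 17/32*3/8 = 165/512
  d_2[s_2] = 1/4*5/16 + 7/32*1/8 + 17/32*1/4 = 61/256
  d_2[s_3] = 1/4*1/4 + 7/32*13/16 + 17/32*3/8 = 225/512
d_2 = (s_1=165/512, s_2=61/256, s_3=225/512)
  d_3[s_1] = 165/512*7/16 + 61/256*1/16 + 225/512*3/8 = 2627/8192
  d_3[s_2] = 165/512*5/16 + 61/256*1/8 + 225/512*1/4 = 1969/8192
  d_3[s_3] = 165/512*1/4 + 61/256*13/16 + 225/512*3/8 = 899/2048
d_3 = (s_1=2627/8192, s_2=1969/8192, s_3=899/2048)
  d_4[s_1] = 2627/8192*7/16 + 1969/8192*1/16 + 899/2048*3/8 = 20967/65536
  d_4[s_2] = 2627/8192*5/16 + 1969/8192*1/8 + 899/2048*1/4 = 31457/131072
  d_4[s_3] = 2627/8192*1/4 + 1969/8192*13/16 + 899/2048*3/8 = 57681/131072
d_4 = (s_1=20967/65536, s_2=31457/131072, s_3=57681/131072)

Answer: 20967/65536 31457/131072 57681/131072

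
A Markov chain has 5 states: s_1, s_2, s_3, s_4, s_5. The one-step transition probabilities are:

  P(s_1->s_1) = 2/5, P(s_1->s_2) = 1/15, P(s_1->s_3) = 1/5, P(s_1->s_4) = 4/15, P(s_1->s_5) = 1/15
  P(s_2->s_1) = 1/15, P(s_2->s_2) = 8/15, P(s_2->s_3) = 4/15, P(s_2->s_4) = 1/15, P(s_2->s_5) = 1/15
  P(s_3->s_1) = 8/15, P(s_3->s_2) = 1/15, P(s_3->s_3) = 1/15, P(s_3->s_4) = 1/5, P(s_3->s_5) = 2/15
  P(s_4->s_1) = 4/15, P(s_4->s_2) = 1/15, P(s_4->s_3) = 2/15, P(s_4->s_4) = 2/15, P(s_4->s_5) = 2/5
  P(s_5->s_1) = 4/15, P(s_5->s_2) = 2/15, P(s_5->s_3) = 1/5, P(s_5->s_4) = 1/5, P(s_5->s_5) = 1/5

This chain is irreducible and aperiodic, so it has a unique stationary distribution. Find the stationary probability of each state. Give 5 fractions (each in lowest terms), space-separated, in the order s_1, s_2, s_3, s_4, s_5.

Answer: 632/1929 187/1286 2683/15432 2929/15432 105/643

Derivation:
The stationary distribution satisfies pi = pi * P, i.e.:
  pi_s_1 = 2/5*pi_s_1 + 1/15*pi_s_2 + 8/15*pi_s_3 + 4/15*pi_s_4 + 4/15*pi_s_5
  pi_s_2 = 1/15*pi_s_1 + 8/15*pi_s_2 + 1/15*pi_s_3 + 1/15*pi_s_4 + 2/15*pi_s_5
  pi_s_3 = 1/5*pi_s_1 + 4/15*pi_s_2 + 1/15*pi_s_3 + 2/15*pi_s_4 + 1/5*pi_s_5
  pi_s_4 = 4/15*pi_s_1 + 1/15*pi_s_2 + 1/5*pi_s_3 + 2/15*pi_s_4 + 1/5*pi_s_5
  pi_s_5 = 1/15*pi_s_1 + 1/15*pi_s_2 + 2/15*pi_s_3 + 2/5*pi_s_4 + 1/5*pi_s_5
with normalization: pi_s_1 + pi_s_2 + pi_s_3 + pi_s_4 + pi_s_5 = 1.

Using the first 4 balance equations plus normalization, the linear system A*pi = b is:
  [-3/5, 1/15, 8/15, 4/15, 4/15] . pi = 0
  [1/15, -7/15, 1/15, 1/15, 2/15] . pi = 0
  [1/5, 4/15, -14/15, 2/15, 1/5] . pi = 0
  [4/15, 1/15, 1/5, -13/15, 1/5] . pi = 0
  [1, 1, 1, 1, 1] . pi = 1

Solving yields:
  pi_s_1 = 632/1929
  pi_s_2 = 187/1286
  pi_s_3 = 2683/15432
  pi_s_4 = 2929/15432
  pi_s_5 = 105/643

Verification (pi * P):
  632/1929*2/5 + 187/1286*1/15 + 2683/15432*8/15 + 2929/15432*4/15 + 105/643*4/15 = 632/1929 = pi_s_1  (ok)
  632/1929*1/15 + 187/1286*8/15 + 2683/15432*1/15 + 2929/15432*1/15 + 105/643*2/15 = 187/1286 = pi_s_2  (ok)
  632/1929*1/5 + 187/1286*4/15 + 2683/15432*1/15 + 2929/15432*2/15 + 105/643*1/5 = 2683/15432 = pi_s_3  (ok)
  632/1929*4/15 + 187/1286*1/15 + 2683/15432*1/5 + 2929/15432*2/15 + 105/643*1/5 = 2929/15432 = pi_s_4  (ok)
  632/1929*1/15 + 187/1286*1/15 + 2683/15432*2/15 + 2929/15432*2/5 + 105/643*1/5 = 105/643 = pi_s_5  (ok)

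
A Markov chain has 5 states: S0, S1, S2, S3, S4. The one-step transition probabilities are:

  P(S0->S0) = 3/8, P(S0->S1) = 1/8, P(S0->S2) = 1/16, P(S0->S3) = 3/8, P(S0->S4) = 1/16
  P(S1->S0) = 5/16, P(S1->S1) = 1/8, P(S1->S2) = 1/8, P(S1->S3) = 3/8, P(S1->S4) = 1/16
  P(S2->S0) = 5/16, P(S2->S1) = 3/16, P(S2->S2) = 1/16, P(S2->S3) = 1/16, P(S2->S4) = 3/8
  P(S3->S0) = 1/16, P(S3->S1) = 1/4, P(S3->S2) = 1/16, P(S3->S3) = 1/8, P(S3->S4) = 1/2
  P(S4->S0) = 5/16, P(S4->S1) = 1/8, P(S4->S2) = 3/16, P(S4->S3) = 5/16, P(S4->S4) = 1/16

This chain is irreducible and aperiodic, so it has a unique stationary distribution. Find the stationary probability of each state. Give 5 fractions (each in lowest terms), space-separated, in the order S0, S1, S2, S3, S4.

The stationary distribution satisfies pi = pi * P, i.e.:
  pi_S0 = 3/8*pi_S0 + 5/16*pi_S1 + 5/16*pi_S2 + 1/16*pi_S3 + 5/16*pi_S4
  pi_S1 = 1/8*pi_S0 + 1/8*pi_S1 + 3/16*pi_S2 + 1/4*pi_S3 + 1/8*pi_S4
  pi_S2 = 1/16*pi_S0 + 1/8*pi_S1 + 1/16*pi_S2 + 1/16*pi_S3 + 3/16*pi_S4
  pi_S3 = 3/8*pi_S0 + 3/8*pi_S1 + 1/16*pi_S2 + 1/8*pi_S3 + 5/16*pi_S4
  pi_S4 = 1/16*pi_S0 + 1/16*pi_S1 + 3/8*pi_S2 + 1/2*pi_S3 + 1/16*pi_S4
with normalization: pi_S0 + pi_S1 + pi_S2 + pi_S3 + pi_S4 = 1.

Using the first 4 balance equations plus normalization, the linear system A*pi = b is:
  [-5/8, 5/16, 5/16, 1/16, 5/16] . pi = 0
  [1/8, -7/8, 3/16, 1/4, 1/8] . pi = 0
  [1/16, 1/8, -15/16, 1/16, 3/16] . pi = 0
  [3/8, 3/8, 1/16, -7/8, 5/16] . pi = 0
  [1, 1, 1, 1, 1] . pi = 1

Solving yields:
  pi_S0 = 4281/16295
  pi_S1 = 2677/16295
  pi_S2 = 1612/16295
  pi_S3 = 863/3259
  pi_S4 = 682/3259

Verification (pi * P):
  4281/16295*3/8 + 2677/16295*5/16 + 1612/16295*5/16 + 863/3259*1/16 + 682/3259*5/16 = 4281/16295 = pi_S0  (ok)
  4281/16295*1/8 + 2677/16295*1/8 + 1612/16295*3/16 + 863/3259*1/4 + 682/3259*1/8 = 2677/16295 = pi_S1  (ok)
  4281/16295*1/16 + 2677/16295*1/8 + 1612/16295*1/16 + 863/3259*1/16 + 682/3259*3/16 = 1612/16295 = pi_S2  (ok)
  4281/16295*3/8 + 2677/16295*3/8 + 1612/16295*1/16 + 863/3259*1/8 + 682/3259*5/16 = 863/3259 = pi_S3  (ok)
  4281/16295*1/16 + 2677/16295*1/16 + 1612/16295*3/8 + 863/3259*1/2 + 682/3259*1/16 = 682/3259 = pi_S4  (ok)

Answer: 4281/16295 2677/16295 1612/16295 863/3259 682/3259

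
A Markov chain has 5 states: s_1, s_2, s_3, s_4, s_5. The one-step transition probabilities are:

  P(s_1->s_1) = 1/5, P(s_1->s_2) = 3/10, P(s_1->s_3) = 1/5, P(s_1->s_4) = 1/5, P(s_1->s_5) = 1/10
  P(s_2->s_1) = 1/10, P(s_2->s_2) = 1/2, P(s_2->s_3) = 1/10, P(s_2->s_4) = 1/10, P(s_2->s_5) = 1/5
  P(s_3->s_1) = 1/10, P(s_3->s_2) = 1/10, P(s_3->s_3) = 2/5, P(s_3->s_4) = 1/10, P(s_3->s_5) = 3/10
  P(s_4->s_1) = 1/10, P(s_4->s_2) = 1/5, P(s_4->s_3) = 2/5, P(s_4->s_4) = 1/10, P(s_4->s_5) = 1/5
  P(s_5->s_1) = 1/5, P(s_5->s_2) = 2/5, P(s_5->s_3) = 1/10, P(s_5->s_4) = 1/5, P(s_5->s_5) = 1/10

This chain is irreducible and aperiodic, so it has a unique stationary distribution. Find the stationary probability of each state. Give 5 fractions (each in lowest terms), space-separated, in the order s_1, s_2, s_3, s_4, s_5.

The stationary distribution satisfies pi = pi * P, i.e.:
  pi_s_1 = 1/5*pi_s_1 + 1/10*pi_s_2 + 1/10*pi_s_3 + 1/10*pi_s_4 + 1/5*pi_s_5
  pi_s_2 = 3/10*pi_s_1 + 1/2*pi_s_2 + 1/10*pi_s_3 + 1/5*pi_s_4 + 2/5*pi_s_5
  pi_s_3 = 1/5*pi_s_1 + 1/10*pi_s_2 + 2/5*pi_s_3 + 2/5*pi_s_4 + 1/10*pi_s_5
  pi_s_4 = 1/5*pi_s_1 + 1/10*pi_s_2 + 1/10*pi_s_3 + 1/10*pi_s_4 + 1/5*pi_s_5
  pi_s_5 = 1/10*pi_s_1 + 1/5*pi_s_2 + 3/10*pi_s_3 + 1/5*pi_s_4 + 1/10*pi_s_5
with normalization: pi_s_1 + pi_s_2 + pi_s_3 + pi_s_4 + pi_s_5 = 1.

Using the first 4 balance equations plus normalization, the linear system A*pi = b is:
  [-4/5, 1/10, 1/10, 1/10, 1/5] . pi = 0
  [3/10, -1/2, 1/10, 1/5, 2/5] . pi = 0
  [1/5, 1/10, -3/5, 2/5, 1/10] . pi = 0
  [1/5, 1/10, 1/10, -9/10, 1/5] . pi = 0
  [1, 1, 1, 1, 1] . pi = 1

Solving yields:
  pi_s_1 = 23/174
  pi_s_2 = 19/58
  pi_s_3 = 19/87
  pi_s_4 = 23/174
  pi_s_5 = 11/58

Verification (pi * P):
  23/174*1/5 + 19/58*1/10 + 19/87*1/10 + 23/174*1/10 + 11/58*1/5 = 23/174 = pi_s_1  (ok)
  23/174*3/10 + 19/58*1/2 + 19/87*1/10 + 23/174*1/5 + 11/58*2/5 = 19/58 = pi_s_2  (ok)
  23/174*1/5 + 19/58*1/10 + 19/87*2/5 + 23/174*2/5 + 11/58*1/10 = 19/87 = pi_s_3  (ok)
  23/174*1/5 + 19/58*1/10 + 19/87*1/10 + 23/174*1/10 + 11/58*1/5 = 23/174 = pi_s_4  (ok)
  23/174*1/10 + 19/58*1/5 + 19/87*3/10 + 23/174*1/5 + 11/58*1/10 = 11/58 = pi_s_5  (ok)

Answer: 23/174 19/58 19/87 23/174 11/58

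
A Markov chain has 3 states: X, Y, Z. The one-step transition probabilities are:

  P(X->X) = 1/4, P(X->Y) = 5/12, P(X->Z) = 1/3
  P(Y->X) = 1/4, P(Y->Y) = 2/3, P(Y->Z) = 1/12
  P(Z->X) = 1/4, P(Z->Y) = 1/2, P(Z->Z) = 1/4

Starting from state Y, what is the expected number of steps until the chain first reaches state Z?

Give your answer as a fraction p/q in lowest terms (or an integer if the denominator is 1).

Let h_i = expected steps to first reach Z from state i.
Boundary: h_Z = 0.
First-step equations for the other states:
  h_X = 1 + 1/4*h_X + 5/12*h_Y + 1/3*h_Z
  h_Y = 1 + 1/4*h_X + 2/3*h_Y + 1/12*h_Z

Substituting h_Z = 0 and rearranging gives the linear system (I - Q) h = 1:
  [3/4, -5/12] . (h_X, h_Y) = 1
  [-1/4, 1/3] . (h_X, h_Y) = 1

Solving yields:
  h_X = 36/7
  h_Y = 48/7

Starting state is Y, so the expected hitting time is h_Y = 48/7.

Answer: 48/7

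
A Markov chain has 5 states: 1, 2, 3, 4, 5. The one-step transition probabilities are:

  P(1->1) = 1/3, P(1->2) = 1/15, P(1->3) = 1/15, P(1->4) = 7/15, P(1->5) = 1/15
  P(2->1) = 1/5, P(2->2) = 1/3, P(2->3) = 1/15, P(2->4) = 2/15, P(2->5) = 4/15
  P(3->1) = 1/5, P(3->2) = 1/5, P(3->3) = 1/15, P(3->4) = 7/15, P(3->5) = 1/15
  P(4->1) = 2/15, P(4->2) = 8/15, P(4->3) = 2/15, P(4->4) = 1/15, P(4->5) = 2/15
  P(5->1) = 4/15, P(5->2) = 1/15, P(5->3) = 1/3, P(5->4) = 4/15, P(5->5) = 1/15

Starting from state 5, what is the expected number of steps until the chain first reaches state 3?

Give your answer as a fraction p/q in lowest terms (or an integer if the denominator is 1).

Answer: 45825/7316

Derivation:
Let h_i = expected steps to first reach 3 from state i.
Boundary: h_3 = 0.
First-step equations for the other states:
  h_1 = 1 + 1/3*h_1 + 1/15*h_2 + 1/15*h_3 + 7/15*h_4 + 1/15*h_5
  h_2 = 1 + 1/5*h_1 + 1/3*h_2 + 1/15*h_3 + 2/15*h_4 + 4/15*h_5
  h_4 = 1 + 2/15*h_1 + 8/15*h_2 + 2/15*h_3 + 1/15*h_4 + 2/15*h_5
  h_5 = 1 + 4/15*h_1 + 1/15*h_2 + 1/3*h_3 + 4/15*h_4 + 1/15*h_5

Substituting h_3 = 0 and rearranging gives the linear system (I - Q) h = 1:
  [2/3, -1/15, -7/15, -1/15] . (h_1, h_2, h_4, h_5) = 1
  [-1/5, 2/3, -2/15, -4/15] . (h_1, h_2, h_4, h_5) = 1
  [-2/15, -8/15, 14/15, -2/15] . (h_1, h_2, h_4, h_5) = 1
  [-4/15, -1/15, -4/15, 14/15] . (h_1, h_2, h_4, h_5) = 1

Solving yields:
  h_1 = 30645/3658
  h_2 = 29535/3658
  h_4 = 56895/7316
  h_5 = 45825/7316

Starting state is 5, so the expected hitting time is h_5 = 45825/7316.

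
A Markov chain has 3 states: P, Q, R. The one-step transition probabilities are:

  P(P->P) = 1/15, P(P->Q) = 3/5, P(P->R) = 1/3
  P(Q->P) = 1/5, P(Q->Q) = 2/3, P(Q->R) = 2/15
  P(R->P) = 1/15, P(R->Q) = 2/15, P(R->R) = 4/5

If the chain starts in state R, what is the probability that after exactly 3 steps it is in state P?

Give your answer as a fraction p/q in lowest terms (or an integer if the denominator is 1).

Answer: 331/3375

Derivation:
Computing P^3 by repeated multiplication:
P^1 =
  P: [1/15, 3/5, 1/3]
  Q: [1/5, 2/3, 2/15]
  R: [1/15, 2/15, 4/5]
P^2 =
  P: [11/75, 109/225, 83/225]
  Q: [7/45, 131/225, 59/225]
  R: [19/225, 53/225, 17/25]
P^3 =
  P: [443/3375, 1553/3375, 1379/3375]
  Q: [487/3375, 581/1125, 229/675]
  R: [331/3375, 1007/3375, 679/1125]

(P^3)[R -> P] = 331/3375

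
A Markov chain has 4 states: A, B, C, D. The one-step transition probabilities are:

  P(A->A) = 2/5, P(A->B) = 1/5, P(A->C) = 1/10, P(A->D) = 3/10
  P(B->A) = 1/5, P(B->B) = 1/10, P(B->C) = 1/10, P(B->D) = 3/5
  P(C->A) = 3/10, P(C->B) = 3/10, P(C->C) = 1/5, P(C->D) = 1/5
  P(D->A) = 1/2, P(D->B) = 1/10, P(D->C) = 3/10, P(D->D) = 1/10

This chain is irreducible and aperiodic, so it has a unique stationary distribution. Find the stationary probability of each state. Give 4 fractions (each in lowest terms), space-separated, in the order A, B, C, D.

The stationary distribution satisfies pi = pi * P, i.e.:
  pi_A = 2/5*pi_A + 1/5*pi_B + 3/10*pi_C + 1/2*pi_D
  pi_B = 1/5*pi_A + 1/10*pi_B + 3/10*pi_C + 1/10*pi_D
  pi_C = 1/10*pi_A + 1/10*pi_B + 1/5*pi_C + 3/10*pi_D
  pi_D = 3/10*pi_A + 3/5*pi_B + 1/5*pi_C + 1/10*pi_D
with normalization: pi_A + pi_B + pi_C + pi_D = 1.

Using the first 3 balance equations plus normalization, the linear system A*pi = b is:
  [-3/5, 1/5, 3/10, 1/2] . pi = 0
  [1/5, -9/10, 3/10, 1/10] . pi = 0
  [1/10, 1/10, -4/5, 3/10] . pi = 0
  [1, 1, 1, 1] . pi = 1

Solving yields:
  pi_A = 463/1231
  pi_B = 212/1231
  pi_C = 213/1231
  pi_D = 343/1231

Verification (pi * P):
  463/1231*2/5 + 212/1231*1/5 + 213/1231*3/10 + 343/1231*1/2 = 463/1231 = pi_A  (ok)
  463/1231*1/5 + 212/1231*1/10 + 213/1231*3/10 + 343/1231*1/10 = 212/1231 = pi_B  (ok)
  463/1231*1/10 + 212/1231*1/10 + 213/1231*1/5 + 343/1231*3/10 = 213/1231 = pi_C  (ok)
  463/1231*3/10 + 212/1231*3/5 + 213/1231*1/5 + 343/1231*1/10 = 343/1231 = pi_D  (ok)

Answer: 463/1231 212/1231 213/1231 343/1231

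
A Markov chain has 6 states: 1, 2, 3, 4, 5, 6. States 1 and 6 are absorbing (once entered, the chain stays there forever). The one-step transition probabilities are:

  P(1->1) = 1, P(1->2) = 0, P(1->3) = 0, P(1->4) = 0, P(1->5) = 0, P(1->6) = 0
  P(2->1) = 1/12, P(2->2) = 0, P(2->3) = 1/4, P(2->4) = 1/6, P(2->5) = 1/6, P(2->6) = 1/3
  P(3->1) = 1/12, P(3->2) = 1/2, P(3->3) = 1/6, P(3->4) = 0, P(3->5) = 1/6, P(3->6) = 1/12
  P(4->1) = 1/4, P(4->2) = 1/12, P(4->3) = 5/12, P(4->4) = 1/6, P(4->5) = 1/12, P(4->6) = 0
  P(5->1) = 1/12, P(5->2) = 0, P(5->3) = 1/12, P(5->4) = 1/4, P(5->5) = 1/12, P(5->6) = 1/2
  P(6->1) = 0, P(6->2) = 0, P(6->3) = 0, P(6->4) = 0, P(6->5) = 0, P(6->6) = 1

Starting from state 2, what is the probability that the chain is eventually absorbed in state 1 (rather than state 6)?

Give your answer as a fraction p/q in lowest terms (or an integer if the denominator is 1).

Let a_i = P(absorbed in 1 | start in state i).
Boundary conditions: a_1 = 1, a_6 = 0.
For each transient state i, a_i = sum_j P(i->j) * a_j:
  a_2 = 1/12*a_1 + 0*a_2 + 1/4*a_3 + 1/6*a_4 + 1/6*a_5 + 1/3*a_6
  a_3 = 1/12*a_1 + 1/2*a_2 + 1/6*a_3 + 0*a_4 + 1/6*a_5 + 1/12*a_6
  a_4 = 1/4*a_1 + 1/12*a_2 + 5/12*a_3 + 1/6*a_4 + 1/12*a_5 + 0*a_6
  a_5 = 1/12*a_1 + 0*a_2 + 1/12*a_3 + 1/4*a_4 + 1/12*a_5 + 1/2*a_6

Substituting a_1 = 1 and a_6 = 0, rearrange to (I - Q) a = r where r[i] = P(i -> 1):
  [1, -1/4, -1/6, -1/6] . (a_2, a_3, a_4, a_5) = 1/12
  [-1/2, 5/6, 0, -1/6] . (a_2, a_3, a_4, a_5) = 1/12
  [-1/12, -5/12, 5/6, -1/12] . (a_2, a_3, a_4, a_5) = 1/4
  [0, -1/12, -1/4, 11/12] . (a_2, a_3, a_4, a_5) = 1/12

Solving yields:
  a_2 = 895/3016
  a_3 = 374/1131
  a_4 = 4717/9048
  a_5 = 2381/9048

Starting state is 2, so the absorption probability is a_2 = 895/3016.

Answer: 895/3016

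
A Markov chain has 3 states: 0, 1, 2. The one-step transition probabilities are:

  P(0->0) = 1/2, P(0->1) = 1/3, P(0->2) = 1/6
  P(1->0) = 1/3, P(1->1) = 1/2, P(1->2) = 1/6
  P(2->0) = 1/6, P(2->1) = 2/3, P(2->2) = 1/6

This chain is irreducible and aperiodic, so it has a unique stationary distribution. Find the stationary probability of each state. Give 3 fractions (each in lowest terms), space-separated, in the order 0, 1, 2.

The stationary distribution satisfies pi = pi * P, i.e.:
  pi_0 = 1/2*pi_0 + 1/3*pi_1 + 1/6*pi_2
  pi_1 = 1/3*pi_0 + 1/2*pi_1 + 2/3*pi_2
  pi_2 = 1/6*pi_0 + 1/6*pi_1 + 1/6*pi_2
with normalization: pi_0 + pi_1 + pi_2 = 1.

Using the first 2 balance equations plus normalization, the linear system A*pi = b is:
  [-1/2, 1/3, 1/6] . pi = 0
  [1/3, -1/2, 2/3] . pi = 0
  [1, 1, 1] . pi = 1

Solving yields:
  pi_0 = 11/30
  pi_1 = 7/15
  pi_2 = 1/6

Verification (pi * P):
  11/30*1/2 + 7/15*1/3 + 1/6*1/6 = 11/30 = pi_0  (ok)
  11/30*1/3 + 7/15*1/2 + 1/6*2/3 = 7/15 = pi_1  (ok)
  11/30*1/6 + 7/15*1/6 + 1/6*1/6 = 1/6 = pi_2  (ok)

Answer: 11/30 7/15 1/6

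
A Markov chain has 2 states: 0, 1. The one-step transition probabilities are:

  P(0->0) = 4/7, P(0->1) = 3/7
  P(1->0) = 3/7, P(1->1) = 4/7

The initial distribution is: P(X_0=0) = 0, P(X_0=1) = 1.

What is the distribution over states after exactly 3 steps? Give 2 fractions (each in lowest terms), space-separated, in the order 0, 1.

Propagating the distribution step by step (d_{t+1} = d_t * P):
d_0 = (0=0, 1=1)
  d_1[0] = 0*4/7 + 1*3/7 = 3/7
  d_1[1] = 0*3/7 + 1*4/7 = 4/7
d_1 = (0=3/7, 1=4/7)
  d_2[0] = 3/7*4/7 + 4/7*3/7 = 24/49
  d_2[1] = 3/7*3/7 + 4/7*4/7 = 25/49
d_2 = (0=24/49, 1=25/49)
  d_3[0] = 24/49*4/7 + 25/49*3/7 = 171/343
  d_3[1] = 24/49*3/7 + 25/49*4/7 = 172/343
d_3 = (0=171/343, 1=172/343)

Answer: 171/343 172/343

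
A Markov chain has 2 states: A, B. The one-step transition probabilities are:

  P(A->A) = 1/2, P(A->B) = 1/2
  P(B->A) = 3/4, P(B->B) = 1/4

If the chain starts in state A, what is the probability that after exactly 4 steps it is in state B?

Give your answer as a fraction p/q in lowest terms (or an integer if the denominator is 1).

Computing P^4 by repeated multiplication:
P^1 =
  A: [1/2, 1/2]
  B: [3/4, 1/4]
P^2 =
  A: [5/8, 3/8]
  B: [9/16, 7/16]
P^3 =
  A: [19/32, 13/32]
  B: [39/64, 25/64]
P^4 =
  A: [77/128, 51/128]
  B: [153/256, 103/256]

(P^4)[A -> B] = 51/128

Answer: 51/128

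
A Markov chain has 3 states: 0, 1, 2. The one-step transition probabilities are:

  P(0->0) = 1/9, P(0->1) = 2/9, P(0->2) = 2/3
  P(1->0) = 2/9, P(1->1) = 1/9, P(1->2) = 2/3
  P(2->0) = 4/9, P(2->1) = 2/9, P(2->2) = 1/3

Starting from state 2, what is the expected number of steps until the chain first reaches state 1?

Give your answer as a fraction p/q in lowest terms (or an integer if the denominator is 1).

Let h_i = expected steps to first reach 1 from state i.
Boundary: h_1 = 0.
First-step equations for the other states:
  h_0 = 1 + 1/9*h_0 + 2/9*h_1 + 2/3*h_2
  h_2 = 1 + 4/9*h_0 + 2/9*h_1 + 1/3*h_2

Substituting h_1 = 0 and rearranging gives the linear system (I - Q) h = 1:
  [8/9, -2/3] . (h_0, h_2) = 1
  [-4/9, 2/3] . (h_0, h_2) = 1

Solving yields:
  h_0 = 9/2
  h_2 = 9/2

Starting state is 2, so the expected hitting time is h_2 = 9/2.

Answer: 9/2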